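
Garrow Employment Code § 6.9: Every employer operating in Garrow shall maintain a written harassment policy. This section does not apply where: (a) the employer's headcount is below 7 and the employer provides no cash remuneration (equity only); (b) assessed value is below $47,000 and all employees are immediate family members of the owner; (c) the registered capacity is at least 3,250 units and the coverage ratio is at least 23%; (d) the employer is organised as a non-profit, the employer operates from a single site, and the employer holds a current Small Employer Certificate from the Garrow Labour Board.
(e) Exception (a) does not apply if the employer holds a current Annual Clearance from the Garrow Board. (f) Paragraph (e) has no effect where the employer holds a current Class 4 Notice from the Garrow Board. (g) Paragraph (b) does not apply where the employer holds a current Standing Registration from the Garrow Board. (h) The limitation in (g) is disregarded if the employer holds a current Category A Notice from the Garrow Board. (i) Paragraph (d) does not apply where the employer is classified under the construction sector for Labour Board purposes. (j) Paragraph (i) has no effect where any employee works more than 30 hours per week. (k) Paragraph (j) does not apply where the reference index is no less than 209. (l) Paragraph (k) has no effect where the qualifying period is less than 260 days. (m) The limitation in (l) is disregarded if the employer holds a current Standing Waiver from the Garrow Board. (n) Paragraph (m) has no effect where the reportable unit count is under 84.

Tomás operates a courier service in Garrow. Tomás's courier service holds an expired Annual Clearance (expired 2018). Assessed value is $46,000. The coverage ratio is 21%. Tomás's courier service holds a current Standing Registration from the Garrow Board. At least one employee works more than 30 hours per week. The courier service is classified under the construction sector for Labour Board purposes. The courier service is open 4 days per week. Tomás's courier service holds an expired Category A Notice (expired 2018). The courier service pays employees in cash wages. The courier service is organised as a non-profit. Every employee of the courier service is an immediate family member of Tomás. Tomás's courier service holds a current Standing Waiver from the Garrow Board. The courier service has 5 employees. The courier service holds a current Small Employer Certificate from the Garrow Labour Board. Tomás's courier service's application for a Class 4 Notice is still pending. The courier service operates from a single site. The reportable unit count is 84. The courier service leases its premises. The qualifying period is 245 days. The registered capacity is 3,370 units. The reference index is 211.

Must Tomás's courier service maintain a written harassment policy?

Yes — Tomás's courier service must maintain a written harassment policy.

Exception (a) fails — employees are paid cash wages.
All of (b)'s requirements are met (assessed value is $46,000, below the $47,000 limit; every employee is an immediate family member). But applying paragraphs (g)–(h): (g) operates against (b): a current Standing Registration is held. (h), which would lift (g), is inapplicable — no current Category A Notice is held. So (b) is unavailable.
Exception (c) does not apply: the coverage ratio is 21%, short of 23%.
All of (d)'s requirements are met (the employer is a non-profit; the employer operates from a single site; a current Small Employer Certificate is held). But: (i) operates against (d): the courier service is classified under the construction sector. (j) is triggered (at least one employee exceeds 30 hours/week), but is itself disapplied by (k): (k) operates against (j): the reference index is 211, meeting the 209 threshold. (l) operates (the qualifying period is 245 days, less than the 260 days limit), but is overridden by (m): (m) operates against (l): a current Standing Waiver is held. (n) does not operate here (the reportable unit count is 84, not under 84), so (m) stands. So (d) is unavailable.
Every exception is unavailable, so the rule governs.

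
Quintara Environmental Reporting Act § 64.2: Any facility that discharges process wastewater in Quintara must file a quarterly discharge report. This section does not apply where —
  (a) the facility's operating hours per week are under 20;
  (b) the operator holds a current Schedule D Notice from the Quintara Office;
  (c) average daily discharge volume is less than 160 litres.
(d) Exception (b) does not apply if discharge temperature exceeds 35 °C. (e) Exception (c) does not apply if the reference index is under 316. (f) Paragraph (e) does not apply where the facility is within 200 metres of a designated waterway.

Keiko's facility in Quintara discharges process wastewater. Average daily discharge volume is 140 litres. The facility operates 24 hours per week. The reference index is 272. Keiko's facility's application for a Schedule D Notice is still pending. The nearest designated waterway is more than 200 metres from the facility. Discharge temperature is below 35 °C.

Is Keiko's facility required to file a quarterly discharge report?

Yes — Keiko's facility must file a quarterly discharge report.

Exception (a) does not apply: the facility's operating hours per week are 24, not under 20.
Exception (b) fails — no current Schedule D Notice is held.
Exception (c) is satisfied on its face — average daily discharge volume is 140 litres, less than the 160 litres limit. However, paragraphs (e)–(f) must be considered: (e) applies — the reference index is 272, under the 316 limit. (f), which would lift (e), does not operate here — the facility is more than 200 m from any designated waterway. So (c) is unavailable.
None of the exceptions is available; § 64.2 applies in full.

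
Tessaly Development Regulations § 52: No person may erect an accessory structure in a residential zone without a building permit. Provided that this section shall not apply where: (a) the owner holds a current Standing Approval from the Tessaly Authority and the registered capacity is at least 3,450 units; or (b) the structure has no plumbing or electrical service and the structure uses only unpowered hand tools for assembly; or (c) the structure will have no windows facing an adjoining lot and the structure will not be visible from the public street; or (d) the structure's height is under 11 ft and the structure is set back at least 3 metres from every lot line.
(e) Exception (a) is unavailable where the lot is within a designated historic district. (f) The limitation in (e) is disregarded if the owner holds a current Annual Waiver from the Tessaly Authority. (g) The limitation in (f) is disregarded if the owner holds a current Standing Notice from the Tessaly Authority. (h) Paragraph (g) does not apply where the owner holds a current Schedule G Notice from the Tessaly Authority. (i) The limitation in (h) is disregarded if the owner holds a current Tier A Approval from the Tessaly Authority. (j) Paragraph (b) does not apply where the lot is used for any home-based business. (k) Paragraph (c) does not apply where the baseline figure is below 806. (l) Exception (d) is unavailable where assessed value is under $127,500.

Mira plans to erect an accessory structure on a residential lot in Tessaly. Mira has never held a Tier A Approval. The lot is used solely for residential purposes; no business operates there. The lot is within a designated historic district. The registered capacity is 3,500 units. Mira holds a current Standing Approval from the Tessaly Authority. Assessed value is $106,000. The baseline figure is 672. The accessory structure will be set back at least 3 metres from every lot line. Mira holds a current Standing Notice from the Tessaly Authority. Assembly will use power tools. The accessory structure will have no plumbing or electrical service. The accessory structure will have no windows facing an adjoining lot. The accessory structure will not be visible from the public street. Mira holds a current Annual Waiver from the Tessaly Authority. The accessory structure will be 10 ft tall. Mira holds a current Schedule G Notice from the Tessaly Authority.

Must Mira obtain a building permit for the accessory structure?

No — exception (a) applies; Mira does not need a building permit.

Exception (a): a current Standing Approval is held; the registered capacity is 3,500 units, meeting the 3,450 units threshold — every condition holds. As to paragraphs (e)–(i): (e) is triggered (the lot is in a historic district), but is itself disapplied by (f): (f) is engaged — a current Annual Waiver is held. (g) would limit (f) — a current Standing Notice is held — but (h) sets (g) aside: (h) is engaged — a current Schedule G Notice is held. (i), which would lift (h), does not operate here — there is no Tier A Approval in force. So (a) applies.
Exception (b) fails — assembly uses power tools.
Exception (c)'s conditions are all satisfied: no windows face an adjoining lot; the structure will not be visible from the street. However, paragraph (k) must be considered: (k) operates against (c): the baseline figure is 672, below the 806 limit. So (c) is unavailable.
Exception (d) is satisfied on its face — the structure's height is 10 ft, under the 11 ft limit; the setback is at least 3 m on every side. Turning to paragraph (l): (l) operates against (d): assessed value is $106,000, under the $127,500 limit. (d) is therefore removed.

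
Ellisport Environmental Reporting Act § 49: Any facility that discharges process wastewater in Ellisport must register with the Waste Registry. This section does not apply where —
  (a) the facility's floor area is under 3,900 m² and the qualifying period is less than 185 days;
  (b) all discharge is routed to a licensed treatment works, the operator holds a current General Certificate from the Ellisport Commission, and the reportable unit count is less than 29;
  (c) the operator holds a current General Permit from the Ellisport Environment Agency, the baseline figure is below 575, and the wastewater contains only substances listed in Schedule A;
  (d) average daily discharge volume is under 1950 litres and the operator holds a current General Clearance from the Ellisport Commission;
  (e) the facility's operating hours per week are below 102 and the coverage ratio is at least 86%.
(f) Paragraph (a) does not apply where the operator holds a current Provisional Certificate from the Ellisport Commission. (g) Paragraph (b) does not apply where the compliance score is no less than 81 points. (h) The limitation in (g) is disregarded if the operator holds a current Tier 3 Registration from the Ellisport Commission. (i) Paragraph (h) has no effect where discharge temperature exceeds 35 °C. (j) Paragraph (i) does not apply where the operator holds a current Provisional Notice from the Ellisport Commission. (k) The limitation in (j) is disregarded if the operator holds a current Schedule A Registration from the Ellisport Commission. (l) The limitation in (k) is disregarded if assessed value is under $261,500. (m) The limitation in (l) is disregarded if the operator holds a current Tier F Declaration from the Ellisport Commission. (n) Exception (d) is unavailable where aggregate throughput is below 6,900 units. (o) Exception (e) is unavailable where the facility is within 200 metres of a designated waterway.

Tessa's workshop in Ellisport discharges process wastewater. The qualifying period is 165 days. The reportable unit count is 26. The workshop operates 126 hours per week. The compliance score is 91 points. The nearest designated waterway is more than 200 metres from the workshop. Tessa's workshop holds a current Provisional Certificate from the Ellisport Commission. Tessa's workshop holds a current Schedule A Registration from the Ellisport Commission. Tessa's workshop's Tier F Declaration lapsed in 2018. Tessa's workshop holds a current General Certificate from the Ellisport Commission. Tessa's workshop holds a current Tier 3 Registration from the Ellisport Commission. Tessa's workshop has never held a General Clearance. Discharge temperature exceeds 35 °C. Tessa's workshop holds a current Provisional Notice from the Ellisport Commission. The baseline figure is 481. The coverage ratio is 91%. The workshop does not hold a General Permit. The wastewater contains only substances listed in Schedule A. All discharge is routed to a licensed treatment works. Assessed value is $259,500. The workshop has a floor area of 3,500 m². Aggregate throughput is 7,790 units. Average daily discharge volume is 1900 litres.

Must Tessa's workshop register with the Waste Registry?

No — exception (b) applies; Tessa's workshop is not required to register with the Waste Registry.

Exception (a) is satisfied on its face — the facility's floor area is 3,500 m², under the 3,900 m² limit; the qualifying period is 165 days, less than the 185 days limit. However, paragraph (f) must be considered: (f) applies — a current Provisional Certificate is held. (a) is therefore removed.
All of (b)'s requirements are met (discharge is routed to a licensed treatment works; a current General Certificate is held; the reportable unit count is 26, less than the 29 limit). Considering the limiting provisions: (g) is engaged (the compliance score is 91 points, meeting the 81 points threshold), but is displaced by (h): (h) operates against (g): a current Tier 3 Registration is held. (i) operates (discharge temperature exceeds 35 °C), but is set aside by (j): (j) operates against (i): a current Provisional Notice is held. (k) applies (a current Schedule A Registration is held), but yields to (l): (l) operates — assessed value is $259,500, under the $261,500 limit. (m), which would lift (l), does not operate here — the Tier F Declaration is not current. Exception (b) stands.
Exception (c) fails — no General Permit is held.
Exception (d) does not apply: there is no General Clearance in force.
Exception (e) does not apply: the facility's operating hours per week are 126, not below 102.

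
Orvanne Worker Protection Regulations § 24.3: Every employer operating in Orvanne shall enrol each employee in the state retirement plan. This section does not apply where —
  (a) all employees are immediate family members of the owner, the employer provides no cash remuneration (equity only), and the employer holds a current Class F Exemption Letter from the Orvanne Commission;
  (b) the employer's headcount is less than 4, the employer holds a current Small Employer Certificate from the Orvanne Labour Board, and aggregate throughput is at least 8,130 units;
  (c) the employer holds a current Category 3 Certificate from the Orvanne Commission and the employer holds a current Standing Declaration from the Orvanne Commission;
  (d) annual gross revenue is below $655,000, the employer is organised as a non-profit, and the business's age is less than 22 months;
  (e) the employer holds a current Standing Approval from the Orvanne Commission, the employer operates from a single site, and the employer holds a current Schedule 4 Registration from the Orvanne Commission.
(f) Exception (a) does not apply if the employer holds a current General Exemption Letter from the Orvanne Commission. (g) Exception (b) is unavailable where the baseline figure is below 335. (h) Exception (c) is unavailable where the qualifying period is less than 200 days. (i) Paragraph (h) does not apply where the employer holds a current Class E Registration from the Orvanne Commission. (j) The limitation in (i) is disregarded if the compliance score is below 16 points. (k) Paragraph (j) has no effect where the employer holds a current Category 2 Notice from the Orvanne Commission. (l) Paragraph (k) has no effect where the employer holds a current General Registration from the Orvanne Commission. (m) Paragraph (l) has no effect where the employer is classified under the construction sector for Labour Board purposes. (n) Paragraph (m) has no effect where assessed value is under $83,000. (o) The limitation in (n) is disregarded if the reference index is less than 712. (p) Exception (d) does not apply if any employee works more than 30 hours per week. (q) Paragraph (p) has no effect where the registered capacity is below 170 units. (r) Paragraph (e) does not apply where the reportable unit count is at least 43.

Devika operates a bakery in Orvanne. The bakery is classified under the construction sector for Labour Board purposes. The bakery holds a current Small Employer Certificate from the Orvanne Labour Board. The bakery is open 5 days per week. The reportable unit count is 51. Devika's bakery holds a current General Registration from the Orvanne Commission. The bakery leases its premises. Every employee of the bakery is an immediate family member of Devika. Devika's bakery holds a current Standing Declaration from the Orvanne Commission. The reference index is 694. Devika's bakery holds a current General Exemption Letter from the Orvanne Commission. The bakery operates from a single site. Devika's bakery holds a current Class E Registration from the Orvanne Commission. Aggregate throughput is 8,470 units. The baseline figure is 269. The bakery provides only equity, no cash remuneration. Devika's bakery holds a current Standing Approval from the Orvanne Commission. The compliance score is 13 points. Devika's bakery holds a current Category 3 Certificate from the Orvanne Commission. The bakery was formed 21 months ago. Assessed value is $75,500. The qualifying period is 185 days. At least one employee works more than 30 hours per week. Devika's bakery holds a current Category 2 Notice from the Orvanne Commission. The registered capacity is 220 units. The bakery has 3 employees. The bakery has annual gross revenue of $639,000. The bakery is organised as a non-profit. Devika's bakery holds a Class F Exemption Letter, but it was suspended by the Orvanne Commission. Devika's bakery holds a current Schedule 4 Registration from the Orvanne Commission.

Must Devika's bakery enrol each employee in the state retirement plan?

No — exception (c) applies; Devika's bakery is not required to enrol each employee in the state retirement plan.

Exception (a) requires that the employer holds a current Class F Exemption Letter from the Orvanne Commission; but no current Class F Exemption Letter is held, so (a) is unavailable.
Exception (b)'s conditions are all satisfied: the employer's headcount is 3, less than the 4 limit; a current Small Employer Certificate is held; aggregate throughput is 8,470 units, meeting the 8,130 units threshold. However, paragraph (g) must be considered: (g) operates against (b): the baseline figure is 269, below the 335 limit. (b) is therefore removed.
Exception (c)'s conditions are all satisfied: a current Category 3 Certificate is held; a current Standing Declaration is held. Applying paragraphs (h)–(o): (h) would limit (c) — the qualifying period is 185 days, less than the 200 days limit — but (i) sets (h) aside: (i) is engaged — a current Class E Registration is held. (j) operates (the compliance score is 13 points, below the 16 points limit), but is overridden by (k): (k) operates against (j): a current Category 2 Notice is held. (l) is triggered (a current General Registration is held), but is itself disapplied by (m): (m) operates — the bakery is classified under the construction sector. (n) applies (assessed value is $75,500, under the $83,000 limit), but is overridden by (o): (o) is engaged — the reference index is 694, less than the 712 limit. Exception (c) stands.
Exception (d) is satisfied on its face — annual gross revenue is $639,000, below the $655,000 limit; the employer is a non-profit; the business's age is 21 months, less than the 22 months limit. However, paragraphs (p)–(q) must be considered: (p) operates against (d): at least one employee exceeds 30 hours/week. (q), which would lift (p), is not triggered — the registered capacity is 220 units, not below 170 units. (d) is therefore removed.
Exception (e) is satisfied on its face — a current Standing Approval is held; the employer operates from a single site; a current Schedule 4 Registration is held. But: (r) is engaged — the reportable unit count is 51, meeting the 43 threshold. So (e) is unavailable.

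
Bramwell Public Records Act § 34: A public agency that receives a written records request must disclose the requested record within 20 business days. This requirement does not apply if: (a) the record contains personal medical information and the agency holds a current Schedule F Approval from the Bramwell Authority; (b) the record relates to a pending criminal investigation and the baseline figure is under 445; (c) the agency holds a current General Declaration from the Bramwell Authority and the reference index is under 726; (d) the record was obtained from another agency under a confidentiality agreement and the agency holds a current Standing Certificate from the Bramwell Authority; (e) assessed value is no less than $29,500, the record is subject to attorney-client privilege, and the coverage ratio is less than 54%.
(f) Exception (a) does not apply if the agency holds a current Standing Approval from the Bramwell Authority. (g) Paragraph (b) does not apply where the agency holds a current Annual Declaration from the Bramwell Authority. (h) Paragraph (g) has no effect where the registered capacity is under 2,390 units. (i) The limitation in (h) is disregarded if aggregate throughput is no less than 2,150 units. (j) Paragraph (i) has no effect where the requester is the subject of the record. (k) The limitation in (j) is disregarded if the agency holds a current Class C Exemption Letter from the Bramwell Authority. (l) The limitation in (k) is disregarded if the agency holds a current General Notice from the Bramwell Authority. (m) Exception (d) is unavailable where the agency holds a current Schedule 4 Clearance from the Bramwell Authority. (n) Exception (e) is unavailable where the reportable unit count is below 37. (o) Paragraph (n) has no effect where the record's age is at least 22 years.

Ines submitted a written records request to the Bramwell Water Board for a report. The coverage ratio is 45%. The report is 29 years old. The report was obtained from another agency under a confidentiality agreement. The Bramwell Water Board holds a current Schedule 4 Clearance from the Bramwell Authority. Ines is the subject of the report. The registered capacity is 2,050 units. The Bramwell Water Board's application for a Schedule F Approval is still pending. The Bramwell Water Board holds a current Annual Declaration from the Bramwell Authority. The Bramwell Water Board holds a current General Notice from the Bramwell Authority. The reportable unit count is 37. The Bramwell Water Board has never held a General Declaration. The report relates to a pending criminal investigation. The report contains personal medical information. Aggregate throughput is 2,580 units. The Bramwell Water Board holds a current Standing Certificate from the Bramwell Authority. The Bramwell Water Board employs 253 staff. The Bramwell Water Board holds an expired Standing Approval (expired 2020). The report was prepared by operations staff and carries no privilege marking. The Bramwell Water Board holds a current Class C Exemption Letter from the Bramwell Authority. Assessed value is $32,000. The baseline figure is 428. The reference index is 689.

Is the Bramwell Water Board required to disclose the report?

No — exception (b) applies; the Bramwell Water Board is not required to disclose the report.

Exception (a) does not apply: there is no Schedule F Approval in force.
All of (b)'s requirements are met (the report relates to a pending investigation; the baseline figure is 428, under the 445 limit). Considering the limiting provisions: (g) applies (a current Annual Declaration is held), but is overridden by (h): (h) operates — the registered capacity is 2,050 units, under the 2,390 units limit. (i) would limit (h) — aggregate throughput is 2,580 units, meeting the 2,150 units threshold — but (j) sets (i) aside: (j) applies — Ines is the subject of the report. (k) is triggered (a current Class C Exemption Letter is held), but is set aside by (l): (l) operates against (k): a current General Notice is held. So (b) applies.
Exception (c) requires that the agency holds a current General Declaration from the Bramwell Authority; but the General Declaration is not current, so (c) is unavailable.
Exception (d)'s conditions are all satisfied: the report was obtained under a confidentiality agreement; a current Standing Certificate is held. But: (m) applies — a current Schedule 4 Clearance is held. Exception (d) does not apply.
Exception (e) requires that the record is subject to attorney-client privilege; but the report carries no privilege marking, so (e) is unavailable.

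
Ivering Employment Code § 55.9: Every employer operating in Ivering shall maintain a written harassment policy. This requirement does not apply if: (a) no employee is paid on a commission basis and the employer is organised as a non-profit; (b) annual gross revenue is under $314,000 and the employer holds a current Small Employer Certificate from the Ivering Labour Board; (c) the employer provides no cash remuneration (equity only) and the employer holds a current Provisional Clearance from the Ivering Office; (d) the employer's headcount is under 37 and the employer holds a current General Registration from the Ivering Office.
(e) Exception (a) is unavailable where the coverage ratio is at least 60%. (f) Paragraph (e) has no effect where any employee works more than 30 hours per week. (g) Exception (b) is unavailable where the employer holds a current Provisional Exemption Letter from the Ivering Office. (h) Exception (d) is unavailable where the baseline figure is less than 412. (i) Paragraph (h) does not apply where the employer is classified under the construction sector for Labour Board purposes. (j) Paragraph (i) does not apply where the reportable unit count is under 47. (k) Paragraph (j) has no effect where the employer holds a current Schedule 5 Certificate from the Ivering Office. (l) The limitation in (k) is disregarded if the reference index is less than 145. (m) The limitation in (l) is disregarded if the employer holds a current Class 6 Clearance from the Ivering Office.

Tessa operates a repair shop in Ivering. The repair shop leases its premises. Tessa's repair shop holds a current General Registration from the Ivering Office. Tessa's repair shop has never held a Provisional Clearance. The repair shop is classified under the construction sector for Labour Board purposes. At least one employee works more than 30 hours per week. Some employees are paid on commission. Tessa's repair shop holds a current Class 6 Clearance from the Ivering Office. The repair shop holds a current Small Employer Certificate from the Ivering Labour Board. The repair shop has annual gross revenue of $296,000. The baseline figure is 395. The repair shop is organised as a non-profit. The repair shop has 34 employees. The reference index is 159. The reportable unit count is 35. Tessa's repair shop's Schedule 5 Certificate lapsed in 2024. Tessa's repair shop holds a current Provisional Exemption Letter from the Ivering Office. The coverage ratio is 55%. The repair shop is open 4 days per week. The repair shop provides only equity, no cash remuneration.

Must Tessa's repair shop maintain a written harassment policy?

Exception (a) does not apply: some employees are paid on commission.
All of (b)'s requirements are met (annual gross revenue is $296,000, under the $314,000 limit; a current Small Employer Certificate is held). Turning to paragraph (g): (g) operates against (b): a current Provisional Exemption Letter is held. Exception (b) does not apply.
Exception (c) fails — there is no Provisional Clearance in force.
Exception (d)'s conditions are all satisfied: the employer's headcount is 34, under the 37 limit; a current General Registration is held. But: (h) operates against (d): the baseline figure is 395, less than the 412 limit. (i) operates (the repair shop is classified under the construction sector), but yields to (j): (j) is engaged — the reportable unit count is 35, under the 47 limit. (k) is inapplicable (there is no Schedule 5 Certificate in force), so (j) stands. So (d) is unavailable.
No exception displaces § 55.9.

Yes — Tessa's repair shop must maintain a written harassment policy.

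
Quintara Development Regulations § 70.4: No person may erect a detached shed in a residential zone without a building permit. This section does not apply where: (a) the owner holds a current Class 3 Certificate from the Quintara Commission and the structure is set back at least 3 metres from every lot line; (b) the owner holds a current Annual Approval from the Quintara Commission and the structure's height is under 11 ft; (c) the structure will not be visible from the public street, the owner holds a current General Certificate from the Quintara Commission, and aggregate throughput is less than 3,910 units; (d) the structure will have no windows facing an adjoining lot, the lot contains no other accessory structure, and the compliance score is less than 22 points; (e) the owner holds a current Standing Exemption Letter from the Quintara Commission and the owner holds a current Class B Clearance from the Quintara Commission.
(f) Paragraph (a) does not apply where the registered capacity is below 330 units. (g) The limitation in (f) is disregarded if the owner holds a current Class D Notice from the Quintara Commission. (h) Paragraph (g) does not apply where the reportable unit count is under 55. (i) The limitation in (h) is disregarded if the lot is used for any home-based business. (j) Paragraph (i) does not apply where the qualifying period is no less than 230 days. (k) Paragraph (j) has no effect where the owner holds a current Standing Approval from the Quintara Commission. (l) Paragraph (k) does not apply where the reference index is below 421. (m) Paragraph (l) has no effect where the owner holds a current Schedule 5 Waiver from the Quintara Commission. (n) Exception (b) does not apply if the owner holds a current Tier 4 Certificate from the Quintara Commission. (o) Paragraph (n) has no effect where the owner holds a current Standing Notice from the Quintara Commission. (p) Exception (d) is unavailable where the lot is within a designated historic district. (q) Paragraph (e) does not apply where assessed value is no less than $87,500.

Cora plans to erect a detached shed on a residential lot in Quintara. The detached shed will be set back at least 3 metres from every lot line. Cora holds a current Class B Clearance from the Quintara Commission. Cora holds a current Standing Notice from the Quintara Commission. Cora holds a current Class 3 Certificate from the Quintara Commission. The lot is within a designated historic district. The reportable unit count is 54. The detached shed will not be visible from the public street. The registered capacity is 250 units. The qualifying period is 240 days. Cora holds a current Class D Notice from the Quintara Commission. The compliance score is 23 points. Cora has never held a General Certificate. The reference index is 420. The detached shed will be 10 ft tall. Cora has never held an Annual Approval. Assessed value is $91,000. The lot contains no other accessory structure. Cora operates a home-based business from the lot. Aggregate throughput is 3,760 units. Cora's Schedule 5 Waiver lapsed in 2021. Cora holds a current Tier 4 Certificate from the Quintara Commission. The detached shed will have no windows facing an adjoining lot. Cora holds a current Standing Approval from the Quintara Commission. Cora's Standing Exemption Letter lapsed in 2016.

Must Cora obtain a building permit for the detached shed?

Exception (a): a current Class 3 Certificate is held; the setback is at least 3 m on every side — every condition holds. Turning to paragraphs (f)–(m): (f) is engaged — the registered capacity is 250 units, below the 330 units limit. (g) would limit (f) — a current Class D Notice is held — but (h) sets (g) aside: (h) operates against (g): the reportable unit count is 54, under the 55 limit. (i) operates (a home-based business operates on the lot), but is overridden by (j): (j) operates — the qualifying period is 240 days, meeting the 230 days threshold. (k) is triggered (a current Standing Approval is held), but is itself disapplied by (l): (l) operates against (k): the reference index is 420, below the 421 limit. (m) is not engaged (the Schedule 5 Waiver is not current), so (l) stands. So (a) is unavailable.
Exception (b) does not apply: there is no Annual Approval in force.
Exception (c) fails — no current General Certificate is held.
Exception (d) does not apply: the compliance score is 23 points, not less than 22 points.
Exception (e) does not apply: there is no Standing Exemption Letter in force.
No exception applies. The general rule governs.

Yes — Cora must obtain a building permit.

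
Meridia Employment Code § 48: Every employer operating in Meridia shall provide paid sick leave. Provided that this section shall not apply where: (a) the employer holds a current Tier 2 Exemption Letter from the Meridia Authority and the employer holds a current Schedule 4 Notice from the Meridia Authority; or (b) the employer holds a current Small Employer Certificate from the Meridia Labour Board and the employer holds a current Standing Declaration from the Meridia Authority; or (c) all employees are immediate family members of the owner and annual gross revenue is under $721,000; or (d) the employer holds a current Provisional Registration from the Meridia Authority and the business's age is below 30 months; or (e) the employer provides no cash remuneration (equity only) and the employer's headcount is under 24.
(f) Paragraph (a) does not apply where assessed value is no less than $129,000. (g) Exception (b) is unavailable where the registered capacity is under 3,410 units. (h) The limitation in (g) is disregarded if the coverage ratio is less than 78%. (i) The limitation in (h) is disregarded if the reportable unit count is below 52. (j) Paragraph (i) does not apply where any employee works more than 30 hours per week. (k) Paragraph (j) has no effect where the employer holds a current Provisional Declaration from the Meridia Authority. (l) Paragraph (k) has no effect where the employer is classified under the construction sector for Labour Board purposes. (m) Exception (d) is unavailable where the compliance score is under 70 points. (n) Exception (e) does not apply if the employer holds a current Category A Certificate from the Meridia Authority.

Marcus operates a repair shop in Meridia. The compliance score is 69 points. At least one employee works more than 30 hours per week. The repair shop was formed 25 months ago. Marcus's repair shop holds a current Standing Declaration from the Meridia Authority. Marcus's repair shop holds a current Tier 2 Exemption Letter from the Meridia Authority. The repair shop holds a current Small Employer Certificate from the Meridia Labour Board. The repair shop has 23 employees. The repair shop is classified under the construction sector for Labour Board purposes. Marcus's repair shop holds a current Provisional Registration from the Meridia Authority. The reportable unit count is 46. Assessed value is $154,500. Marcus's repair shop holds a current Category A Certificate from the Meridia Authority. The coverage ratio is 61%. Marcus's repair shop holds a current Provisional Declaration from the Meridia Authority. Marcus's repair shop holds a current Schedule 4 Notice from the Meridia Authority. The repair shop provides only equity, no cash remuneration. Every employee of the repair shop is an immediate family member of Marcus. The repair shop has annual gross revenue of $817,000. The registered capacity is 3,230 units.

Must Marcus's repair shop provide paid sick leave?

No — exception (b) applies; Marcus's repair shop is not required to provide paid sick leave.

Exception (a) is satisfied on its face — a current Tier 2 Exemption Letter is held; a current Schedule 4 Notice is held. But: (f) operates against (a): assessed value is $154,500, meeting the $129,000 threshold. (a) is therefore removed.
All of (b)'s requirements are met (a current Small Employer Certificate is held; a current Standing Declaration is held). Considering the limiting provisions: (g) applies (the registered capacity is 3,230 units, under the 3,410 units limit), but is set aside by (h): (h) operates against (g): the coverage ratio is 61%, less than the 78% limit. (i) is triggered (the reportable unit count is 46, below the 52 limit), but is itself disapplied by (j): (j) is engaged — at least one employee exceeds 30 hours/week. (k) would limit (j) — a current Provisional Declaration is held — but (l) sets (k) aside: (l) operates against (k): the repair shop is classified under the construction sector. Exception (b) stands.
Exception (c) requires that annual gross revenue is under $721,000; but annual gross revenue is $817,000, not under $721,000, so (c) is unavailable.
Exception (d) is satisfied on its face — a current Provisional Registration is held; the business's age is 25 months, below the 30 months limit. Turning to paragraph (m): (m) is triggered — the compliance score is 69 points, under the 70 points limit. Exception (d) does not apply.
Exception (e): remuneration is equity-only; the employer's headcount is 23, under the 24 limit — every condition holds. However, paragraph (n) must be considered: (n) operates — a current Category A Certificate is held. Exception (e) does not apply.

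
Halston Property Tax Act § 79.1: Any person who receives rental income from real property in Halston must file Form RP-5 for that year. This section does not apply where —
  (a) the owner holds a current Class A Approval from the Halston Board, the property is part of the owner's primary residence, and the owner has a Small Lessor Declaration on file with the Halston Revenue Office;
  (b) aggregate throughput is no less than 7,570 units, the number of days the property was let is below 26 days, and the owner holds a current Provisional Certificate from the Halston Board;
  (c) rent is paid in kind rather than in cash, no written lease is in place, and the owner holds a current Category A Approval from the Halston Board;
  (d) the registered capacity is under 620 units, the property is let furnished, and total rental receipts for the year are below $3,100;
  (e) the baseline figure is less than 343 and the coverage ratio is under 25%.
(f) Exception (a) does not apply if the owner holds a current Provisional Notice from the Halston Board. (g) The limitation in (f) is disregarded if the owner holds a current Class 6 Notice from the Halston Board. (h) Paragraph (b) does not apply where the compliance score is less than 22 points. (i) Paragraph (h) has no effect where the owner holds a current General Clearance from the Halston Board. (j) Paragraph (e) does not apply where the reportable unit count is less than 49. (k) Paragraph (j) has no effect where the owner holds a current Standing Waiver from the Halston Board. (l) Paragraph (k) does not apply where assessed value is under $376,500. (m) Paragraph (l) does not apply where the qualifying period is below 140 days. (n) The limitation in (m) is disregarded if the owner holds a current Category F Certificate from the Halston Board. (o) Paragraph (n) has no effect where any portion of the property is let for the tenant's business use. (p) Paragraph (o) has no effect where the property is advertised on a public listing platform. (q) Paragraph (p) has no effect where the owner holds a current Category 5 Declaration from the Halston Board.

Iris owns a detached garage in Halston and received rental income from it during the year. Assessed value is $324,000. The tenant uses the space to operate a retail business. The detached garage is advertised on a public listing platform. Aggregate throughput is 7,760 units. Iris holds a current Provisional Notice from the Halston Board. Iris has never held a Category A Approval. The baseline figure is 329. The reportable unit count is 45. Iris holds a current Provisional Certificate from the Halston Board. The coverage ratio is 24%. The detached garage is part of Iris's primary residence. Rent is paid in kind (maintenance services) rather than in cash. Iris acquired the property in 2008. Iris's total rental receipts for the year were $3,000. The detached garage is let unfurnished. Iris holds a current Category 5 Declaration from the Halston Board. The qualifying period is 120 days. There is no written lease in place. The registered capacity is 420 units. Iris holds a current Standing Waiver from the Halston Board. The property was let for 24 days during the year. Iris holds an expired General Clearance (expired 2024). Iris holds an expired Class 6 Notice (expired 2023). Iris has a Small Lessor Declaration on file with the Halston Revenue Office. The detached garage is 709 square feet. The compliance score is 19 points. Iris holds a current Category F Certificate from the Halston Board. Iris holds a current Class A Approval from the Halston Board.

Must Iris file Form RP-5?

No — exception (e) applies; Iris is not required to file Form RP-5.

Exception (a)'s conditions are all satisfied: a current Class A Approval is held; the detached garage is part of the primary residence; a Small Lessor Declaration is on file. Turning to paragraphs (f)–(g): (f) is engaged — a current Provisional Notice is held. (g) does not operate here (there is no Class 6 Notice in force), so (f) stands. (a) is therefore removed.
Exception (b) is satisfied on its face — aggregate throughput is 7,760 units, meeting the 7,570 units threshold; the number of days the property was let is 24 days, below the 26 days limit; a current Provisional Certificate is held. Turning to paragraphs (h)–(i): (h) operates against (b): the compliance score is 19 points, less than the 22 points limit. (i) is not triggered (the General Clearance is not current), so (h) stands. So (b) is unavailable.
Exception (c) does not apply: there is no Category A Approval in force.
Exception (d) fails — the property is let unfurnished.
All of (e)'s requirements are met (the baseline figure is 329, less than the 343 limit; the coverage ratio is 24%, under the 25% limit). Under paragraphs (j)–(q): (j) would limit (e) — the reportable unit count is 45, less than the 49 limit — but (k) sets (j) aside: (k) applies — a current Standing Waiver is held. (l) is triggered (assessed value is $324,000, under the $376,500 limit), but is itself disapplied by (m): (m) operates against (l): the qualifying period is 120 days, below the 140 days limit. (n) would limit (m) — a current Category F Certificate is held — but (o) sets (n) aside: (o) operates against (n): the space is let for business use. (p) would limit (o) — the property is publicly advertised — but (q) sets (p) aside: (q) operates against (p): a current Category 5 Declaration is held. (e) remains available.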